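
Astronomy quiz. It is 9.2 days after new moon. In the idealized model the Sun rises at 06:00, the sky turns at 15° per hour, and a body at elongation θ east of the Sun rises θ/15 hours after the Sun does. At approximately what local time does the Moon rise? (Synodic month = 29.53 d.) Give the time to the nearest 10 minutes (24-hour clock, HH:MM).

13:30

The Moon has covered 9.2/29.53 of its cycle, so θ ≈ 360° × 9.2/29.53 = 112.2°.
At 15° of sky rotation per hour, 112.2° corresponds to a 7.48 h lag.
06:00 + 7.477 h ≈ 13:29 → 13:30 to the nearest ten minutes.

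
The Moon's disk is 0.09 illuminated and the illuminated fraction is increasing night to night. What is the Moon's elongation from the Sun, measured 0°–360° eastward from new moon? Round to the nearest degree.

cos θ = 1 − 2f = 0.820, giving a principal value of 34.9°.
Waxing ⇒ before full, so θ = 34.9°.

35°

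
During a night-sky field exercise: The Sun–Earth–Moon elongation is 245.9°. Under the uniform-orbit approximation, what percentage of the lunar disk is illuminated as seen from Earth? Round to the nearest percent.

70%

f = (1 − cos 245.9°)/2 = (1 − (-0.408))/2 ≈ 0.704, i.e. 70%.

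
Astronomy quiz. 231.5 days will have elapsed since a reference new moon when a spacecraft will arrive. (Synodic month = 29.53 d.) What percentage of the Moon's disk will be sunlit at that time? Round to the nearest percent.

23%

231.5 d spans 7 complete synodic months (7 × 29.53 = 206.71 d) plus 24.79 d.
Phase angle: θ = 360°·(24.79 d)/(29.53 d) = 302.2°.
With cos θ = 0.533, the lit fraction is (1 − 0.533)/2 ≈ 0.233, so 23%.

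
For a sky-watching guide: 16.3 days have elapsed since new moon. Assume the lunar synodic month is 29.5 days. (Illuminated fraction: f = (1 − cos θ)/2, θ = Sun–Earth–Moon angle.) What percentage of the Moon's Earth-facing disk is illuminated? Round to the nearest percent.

97%

Phase angle: θ = 360°·(16.3 d)/(29.5 d) = 198.9°.
Illuminated fraction = (1 − cos 198.9°)/2 = (1 − (-0.946))/2 ≈ 0.973, so 97%.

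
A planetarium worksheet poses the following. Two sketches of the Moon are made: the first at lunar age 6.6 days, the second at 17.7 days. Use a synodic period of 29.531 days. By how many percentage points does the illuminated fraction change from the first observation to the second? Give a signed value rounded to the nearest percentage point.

θ₁ = 360° × 6.6/29.531 = 80.5°, f₁ = (1 − cos θ₁)/2 = 0.417.
θ₂ = 360° × 17.7/29.531 = 215.8°, f₂ = (1 − cos θ₂)/2 = 0.906.
Change = f₂ − f₁ = +0.489 → +49 percentage points.

+49 pp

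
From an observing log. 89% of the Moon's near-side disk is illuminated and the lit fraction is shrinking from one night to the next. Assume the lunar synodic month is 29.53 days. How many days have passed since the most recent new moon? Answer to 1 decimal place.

From f = (1 − cos θ)/2: cos θ = 1 − 2×0.89 = -0.780; arccos → 141.3°.
A waning Moon lies in 180°–360°, so θ = 360° − 141.3° = 218.7°.
That fraction of the synodic month is 218.7/360 × 29.53 d ≈ 17.94 d.

17.9 days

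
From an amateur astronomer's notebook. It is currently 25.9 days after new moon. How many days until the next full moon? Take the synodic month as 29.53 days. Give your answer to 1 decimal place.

Full moon occurs at elongation 180°, i.e. at age 29.53 × 180/360 = 14.765 d.
Already past this cycle's full moon; the next is at 14.765 + 29.53 = 44.295 d, so 44.295 − 25.9 = 18.395 days.

18.4 days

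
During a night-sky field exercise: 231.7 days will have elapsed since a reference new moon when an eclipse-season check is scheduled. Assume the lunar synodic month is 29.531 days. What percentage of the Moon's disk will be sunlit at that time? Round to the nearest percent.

231.7 d spans 7 complete synodic months (7 × 29.531 = 206.72 d) plus 24.98 d.
Phase angle: θ = 360°·(24.98 d)/(29.531 d) = 304.6°.
Illuminated fraction = (1 − cos 304.6°)/2 = (1 − 0.567)/2 ≈ 0.216, so 22%.

22%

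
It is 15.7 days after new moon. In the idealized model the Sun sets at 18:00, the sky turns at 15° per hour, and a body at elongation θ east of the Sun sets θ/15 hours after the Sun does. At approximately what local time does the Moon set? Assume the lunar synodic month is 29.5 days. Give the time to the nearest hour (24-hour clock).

The Moon has covered 15.7/29.5 of its cycle, so θ ≈ 360° × 15.7/29.5 = 191.6°.
The Moon trails the Sun by θ/15 = 191.6/15 ≈ 12.77 hours.
18:00 + 12.77 h ≈ 06:46 → 07:00 to the nearest hour.

07:00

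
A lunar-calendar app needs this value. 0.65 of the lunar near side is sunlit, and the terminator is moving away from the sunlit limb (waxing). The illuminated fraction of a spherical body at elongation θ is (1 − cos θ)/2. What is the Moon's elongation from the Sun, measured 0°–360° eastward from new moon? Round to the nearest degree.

107°

cos θ = 1 − 2f = -0.300, giving a principal value of 107.5°.
Before full moon the principal value applies: θ = 107.5°.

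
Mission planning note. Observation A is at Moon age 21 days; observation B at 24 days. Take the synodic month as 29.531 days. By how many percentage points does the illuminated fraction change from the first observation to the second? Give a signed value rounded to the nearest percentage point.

θ₁ = 360° × 21/29.531 = 256.0°, f₁ = (1 − cos θ₁)/2 = 0.621.
θ₂ = 360° × 24/29.531 = 292.6°, f₂ = (1 − cos θ₂)/2 = 0.308.
Change = f₂ − f₁ = -0.313 → -31 percentage points.

-31 percentage points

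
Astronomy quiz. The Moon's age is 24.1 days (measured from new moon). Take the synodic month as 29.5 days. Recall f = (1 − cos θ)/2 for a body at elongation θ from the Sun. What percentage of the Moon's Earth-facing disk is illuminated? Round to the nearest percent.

30%

Elongation θ = 360° × 24.1/29.5 ≈ 294.1°.
Illuminated fraction = (1 − cos 294.1°)/2 = (1 − 0.408)/2 ≈ 0.296, so 30%.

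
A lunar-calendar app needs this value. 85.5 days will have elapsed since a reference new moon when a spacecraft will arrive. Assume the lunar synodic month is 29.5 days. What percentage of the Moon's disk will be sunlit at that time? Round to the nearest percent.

85.5 d spans 2 complete synodic months (2 × 29.5 = 59.00 d) plus 26.50 d.
Phase angle: θ = 360°·(26.50 d)/(29.5 d) = 323.4°.
Illuminated fraction = (1 − cos 323.4°)/2 = (1 − 0.803)/2 ≈ 0.099, so 10%.

10%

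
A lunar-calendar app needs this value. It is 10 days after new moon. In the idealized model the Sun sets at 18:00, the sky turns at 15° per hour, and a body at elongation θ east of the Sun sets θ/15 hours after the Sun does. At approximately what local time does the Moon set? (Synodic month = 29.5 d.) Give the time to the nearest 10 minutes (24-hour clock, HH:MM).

Phase angle: θ = 360°·(10 d)/(29.5 d) = 122.0°.
The Moon trails the Sun by θ/15 = 122.0/15 ≈ 8.14 hours.
18:00 + 8.136 h ≈ 02:08 → 02:10 to the nearest ten minutes.

02:10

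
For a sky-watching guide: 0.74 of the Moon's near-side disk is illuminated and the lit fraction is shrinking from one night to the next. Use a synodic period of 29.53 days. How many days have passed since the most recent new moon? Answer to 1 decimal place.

19.8 days

cos θ = 1 − 2f = -0.480, giving a principal value of 118.7°.
Since the Moon is past full (waning), take the reflex angle: θ = 360° − 118.7° = 241.3°.
That fraction of the synodic month is 241.3/360 × 29.53 d ≈ 19.79 d.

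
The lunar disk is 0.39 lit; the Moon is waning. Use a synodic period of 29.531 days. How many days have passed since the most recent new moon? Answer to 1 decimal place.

23.2 days

From f = (1 − cos θ)/2: cos θ = 1 − 2×0.39 = 0.220; arccos → 77.3°.
A waning Moon lies in 180°–360°, so θ = 360° − 77.3° = 282.7°.
At 360°/29.531 d per day, 282.7° corresponds to 23.19 days.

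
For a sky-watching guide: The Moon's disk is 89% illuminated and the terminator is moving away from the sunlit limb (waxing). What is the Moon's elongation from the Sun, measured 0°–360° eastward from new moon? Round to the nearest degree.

From f = (1 − cos θ)/2: cos θ = 1 − 2×0.89 = -0.780; arccos → 141.3°.
Waxing ⇒ before full, so θ = 141.3°.

141°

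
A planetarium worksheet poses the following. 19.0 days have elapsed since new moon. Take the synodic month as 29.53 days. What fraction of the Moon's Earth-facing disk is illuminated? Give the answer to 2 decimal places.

The Moon has covered 19.0/29.53 of its cycle, so θ ≈ 360° × 19.0/29.53 = 231.6°.
With cos θ = (-0.621), the lit fraction is (1 − (-0.621))/2 ≈ 0.810.

0.81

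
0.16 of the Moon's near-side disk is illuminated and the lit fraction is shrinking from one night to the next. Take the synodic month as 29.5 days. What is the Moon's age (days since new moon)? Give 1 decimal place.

25.6 days

Invert f = (1 − cos θ)/2 to get cos θ = 1 − 2(0.16) = 0.680, hence θ₀ = arccos 0.680 = 47.2°.
Since the Moon is past full (waning), take the reflex angle: θ = 360° − 47.2° = 312.8°.
That fraction of the synodic month is 312.8/360 × 29.5 d ≈ 25.64 d.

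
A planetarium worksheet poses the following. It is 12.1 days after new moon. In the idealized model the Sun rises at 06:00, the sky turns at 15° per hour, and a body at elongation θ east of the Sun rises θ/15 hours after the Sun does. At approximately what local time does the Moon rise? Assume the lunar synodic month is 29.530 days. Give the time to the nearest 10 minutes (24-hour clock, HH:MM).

The Moon has covered 12.1/29.530 of its cycle, so θ ≈ 360° × 12.1/29.530 = 147.5°.
The Moon trails the Sun by θ/15 = 147.5/15 ≈ 9.83 hours.
06:00 + 9.834 h ≈ 15:50 → 15:50 to the nearest ten minutes.

15:50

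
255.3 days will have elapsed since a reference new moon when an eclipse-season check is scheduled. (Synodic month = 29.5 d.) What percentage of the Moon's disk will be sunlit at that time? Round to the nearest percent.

255.3 d spans 8 complete synodic months (8 × 29.5 = 236.00 d) plus 19.30 d.
The Moon has covered 19.30/29.5 of its cycle, so θ ≈ 360° × 19.30/29.5 = 235.5°.
With cos θ = (-0.566), the lit fraction is (1 − (-0.566))/2 ≈ 0.783, so 78%.

78%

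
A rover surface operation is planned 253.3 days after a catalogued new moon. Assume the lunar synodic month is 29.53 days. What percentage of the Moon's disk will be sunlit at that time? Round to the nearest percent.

253.3 d spans 8 complete synodic months (8 × 29.53 = 236.24 d) plus 17.06 d.
Phase angle: θ = 360°·(17.06 d)/(29.53 d) = 208.0°.
cos 208.0° = (-0.883), so f = (1 − (-0.883))/2 = 0.942, so 94%.

94%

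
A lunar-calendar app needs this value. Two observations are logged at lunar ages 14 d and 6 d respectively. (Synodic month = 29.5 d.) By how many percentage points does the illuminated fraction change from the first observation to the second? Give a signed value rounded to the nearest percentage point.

-64 percentage points

θ₁ = 360° × 14/29.5 = 170.8°, f₁ = (1 − cos θ₁)/2 = 0.994.
θ₂ = 360° × 6/29.5 = 73.2°, f₂ = (1 − cos θ₂)/2 = 0.356.
Change = f₂ − f₁ = -0.638 → -64 percentage points.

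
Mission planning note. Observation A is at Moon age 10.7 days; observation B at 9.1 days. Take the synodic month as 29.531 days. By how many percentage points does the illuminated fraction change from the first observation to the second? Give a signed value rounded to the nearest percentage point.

First observation: θ = 360°·10.7/29.531 = 130.4°, so f = 0.824.
Second observation: θ = 110.9°, f = 0.679.
Δf = 0.679 − 0.824 = -0.146, i.e. -15 pp.

-15 pp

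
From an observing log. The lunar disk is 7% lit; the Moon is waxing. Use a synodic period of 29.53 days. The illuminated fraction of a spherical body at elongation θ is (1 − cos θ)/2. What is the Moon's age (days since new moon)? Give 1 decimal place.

Invert f = (1 − cos θ)/2 to get cos θ = 1 − 2(0.07) = 0.860, hence θ₀ = arccos 0.860 = 30.7°.
Waxing ⇒ before full, so θ = 30.7°.
At 360°/29.53 d per day, 30.7° corresponds to 2.52 days.

2.5 days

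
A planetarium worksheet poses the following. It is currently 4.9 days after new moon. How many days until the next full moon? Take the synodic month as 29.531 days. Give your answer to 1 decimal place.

9.9 days

Full moon is 0.5 of the way through the cycle: age 0.5 × 29.531 = 14.765 d.
So 9.865 days remain (14.765 − 4.9).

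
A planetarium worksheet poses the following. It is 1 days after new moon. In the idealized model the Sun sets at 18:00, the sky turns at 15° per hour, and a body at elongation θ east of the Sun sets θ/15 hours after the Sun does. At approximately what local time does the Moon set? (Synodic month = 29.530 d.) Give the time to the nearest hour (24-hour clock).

The Moon has covered 1/29.530 of its cycle, so θ ≈ 360° × 1/29.530 = 12.2°.
The Moon trails the Sun by θ/15 = 12.2/15 ≈ 0.81 hours.
18:00 + 0.81 h ≈ 18:49 → 19:00 to the nearest hour.

19:00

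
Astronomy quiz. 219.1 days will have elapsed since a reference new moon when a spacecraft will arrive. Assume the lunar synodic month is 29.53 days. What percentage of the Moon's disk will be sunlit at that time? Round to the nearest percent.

Reduce mod P: 219.1 − 7×29.53 = 12.39 d into the current lunation.
The Moon has covered 12.39/29.53 of its cycle, so θ ≈ 360° × 12.39/29.53 = 151.0°.
Illuminated fraction = (1 − cos 151.0°)/2 = (1 − (-0.875))/2 ≈ 0.938, so 94%.

94%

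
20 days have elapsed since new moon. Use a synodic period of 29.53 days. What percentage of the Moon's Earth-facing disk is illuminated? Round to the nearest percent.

Elongation θ = 360° × 20/29.53 ≈ 243.8°.
cos 243.8° = (-0.441), so f = (1 − (-0.441))/2 = 0.721, so 72%.

72%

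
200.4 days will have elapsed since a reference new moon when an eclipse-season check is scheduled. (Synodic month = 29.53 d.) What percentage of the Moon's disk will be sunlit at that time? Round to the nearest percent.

39%

200.4 d spans 6 complete synodic months (6 × 29.53 = 177.18 d) plus 23.22 d.
The Moon has covered 23.22/29.53 of its cycle, so θ ≈ 360° × 23.22/29.53 = 283.1°.
With cos θ = 0.226, the lit fraction is (1 − 0.226)/2 ≈ 0.387, so 39%.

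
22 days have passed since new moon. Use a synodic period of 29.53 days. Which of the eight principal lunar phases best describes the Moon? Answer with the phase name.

last quarter

At 22/29.53 of the cycle, θ ≈ 268° — the last quarter range.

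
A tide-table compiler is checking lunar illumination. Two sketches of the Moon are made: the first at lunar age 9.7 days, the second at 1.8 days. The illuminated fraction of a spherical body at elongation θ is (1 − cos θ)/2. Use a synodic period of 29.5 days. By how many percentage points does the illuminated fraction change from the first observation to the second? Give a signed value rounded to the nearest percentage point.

First observation: θ = 360°·9.7/29.5 = 118.4°, so f = 0.738.
Second observation: θ = 22.0°, f = 0.036.
Δf = 0.036 − 0.738 = -0.701, i.e. -70 pp.

-70 percentage points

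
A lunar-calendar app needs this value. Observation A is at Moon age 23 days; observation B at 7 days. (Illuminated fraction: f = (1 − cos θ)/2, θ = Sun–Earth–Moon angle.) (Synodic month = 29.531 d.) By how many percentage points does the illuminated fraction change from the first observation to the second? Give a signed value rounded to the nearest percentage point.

+5 percentage points

First observation: θ = 360°·23/29.531 = 280.4°, so f = 0.410.
Second observation: θ = 85.3°, f = 0.459.
Δf = 0.459 − 0.410 = +0.049, i.e. +5 pp.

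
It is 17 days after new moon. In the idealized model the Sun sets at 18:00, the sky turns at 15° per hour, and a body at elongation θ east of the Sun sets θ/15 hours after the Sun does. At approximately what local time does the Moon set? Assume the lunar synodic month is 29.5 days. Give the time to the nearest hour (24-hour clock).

The Moon has covered 17/29.5 of its cycle, so θ ≈ 360° × 17/29.5 = 207.5°.
The Moon trails the Sun by θ/15 = 207.5/15 ≈ 13.83 hours.
18:00 + 13.83 h ≈ 07:50 → 08:00 to the nearest hour.

08:00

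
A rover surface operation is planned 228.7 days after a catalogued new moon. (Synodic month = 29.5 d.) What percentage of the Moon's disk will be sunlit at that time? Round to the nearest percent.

49%

228.7 d spans 7 complete synodic months (7 × 29.5 = 206.50 d) plus 22.20 d.
The Moon has covered 22.20/29.5 of its cycle, so θ ≈ 360° × 22.20/29.5 = 270.9°.
With cos θ = 0.016, the lit fraction is (1 − 0.016)/2 ≈ 0.492, so 49%.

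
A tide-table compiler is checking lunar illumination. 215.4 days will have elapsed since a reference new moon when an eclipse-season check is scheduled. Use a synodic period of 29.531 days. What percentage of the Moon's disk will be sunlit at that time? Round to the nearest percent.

64%

Reduce mod P: 215.4 − 7×29.531 = 8.68 d into the current lunation.
Elongation θ = 360° × 8.68/29.531 ≈ 105.9°.
With cos θ = (-0.273), the lit fraction is (1 − (-0.273))/2 ≈ 0.637, so 64%.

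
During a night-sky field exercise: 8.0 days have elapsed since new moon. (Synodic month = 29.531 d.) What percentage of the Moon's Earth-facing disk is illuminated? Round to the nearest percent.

57%

Phase angle: θ = 360°·(8.0 d)/(29.531 d) = 97.5°.
Illuminated fraction = (1 − cos 97.5°)/2 = (1 − (-0.131))/2 ≈ 0.565, so 57%.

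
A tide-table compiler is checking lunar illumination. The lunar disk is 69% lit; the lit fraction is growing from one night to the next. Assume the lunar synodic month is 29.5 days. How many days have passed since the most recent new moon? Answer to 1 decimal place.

cos θ = 1 − 2f = -0.380, giving a principal value of 112.3°.
Waxing ⇒ before full, so θ = 112.3°.
That fraction of the synodic month is 112.3/360 × 29.5 d ≈ 9.21 d.

9.2 days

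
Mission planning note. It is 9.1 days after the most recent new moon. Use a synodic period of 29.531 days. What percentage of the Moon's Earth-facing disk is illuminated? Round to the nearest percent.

68%

Elongation θ = 360° × 9.1/29.531 ≈ 110.9°.
Illuminated fraction = (1 − cos 110.9°)/2 = (1 − (-0.357))/2 ≈ 0.679, so 68%.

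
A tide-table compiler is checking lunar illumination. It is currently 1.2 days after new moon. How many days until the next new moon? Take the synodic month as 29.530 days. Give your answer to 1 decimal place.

One full lunation from the last new moon is 29.530 d; remaining = 29.530 − 1.2 = 28.330 d.

28.3 days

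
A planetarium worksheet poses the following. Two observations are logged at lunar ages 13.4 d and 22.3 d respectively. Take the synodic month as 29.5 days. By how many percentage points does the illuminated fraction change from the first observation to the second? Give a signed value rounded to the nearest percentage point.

θ₁ = 360° × 13.4/29.5 = 163.5°, f₁ = (1 − cos θ₁)/2 = 0.979.
θ₂ = 360° × 22.3/29.5 = 272.1°, f₂ = (1 − cos θ₂)/2 = 0.481.
Change = f₂ − f₁ = -0.498 → -50 percentage points.

-50 percentage points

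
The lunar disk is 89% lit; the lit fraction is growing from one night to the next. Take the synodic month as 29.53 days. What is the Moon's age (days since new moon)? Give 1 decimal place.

cos θ = 1 − 2f = -0.780, giving a principal value of 141.3°.
Waxing ⇒ before full, so θ = 141.3°.
At 360°/29.53 d per day, 141.3° corresponds to 11.59 days.

11.6 days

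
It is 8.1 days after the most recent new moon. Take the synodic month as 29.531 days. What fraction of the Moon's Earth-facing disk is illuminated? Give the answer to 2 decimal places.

Phase angle: θ = 360°·(8.1 d)/(29.531 d) = 98.7°.
cos 98.7° = (-0.152), so f = (1 − (-0.152))/2 = 0.576.

0.58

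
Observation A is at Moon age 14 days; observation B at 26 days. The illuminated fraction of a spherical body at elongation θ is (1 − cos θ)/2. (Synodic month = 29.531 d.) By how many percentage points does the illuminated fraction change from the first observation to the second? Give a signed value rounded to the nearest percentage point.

-86 percentage points

First observation: θ = 360°·14/29.531 = 170.7°, so f = 0.993.
Second observation: θ = 317.0°, f = 0.135.
Δf = 0.135 − 0.993 = -0.859, i.e. -86 pp.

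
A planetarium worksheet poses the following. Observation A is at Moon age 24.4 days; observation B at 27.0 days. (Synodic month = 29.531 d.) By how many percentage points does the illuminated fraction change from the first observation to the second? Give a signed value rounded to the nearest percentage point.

First observation: θ = 360°·24.4/29.531 = 297.5°, so f = 0.270.
Second observation: θ = 329.1°, f = 0.071.
Δf = 0.071 − 0.270 = -0.199, i.e. -20 pp.

-20 percentage points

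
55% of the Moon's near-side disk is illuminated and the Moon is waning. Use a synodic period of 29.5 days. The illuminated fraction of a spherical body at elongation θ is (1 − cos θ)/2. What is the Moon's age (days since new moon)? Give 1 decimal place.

From f = (1 − cos θ)/2: cos θ = 1 − 2×0.55 = -0.100; arccos → 95.7°.
Since the Moon is past full (waning), take the reflex angle: θ = 360° − 95.7° = 264.3°.
That fraction of the synodic month is 264.3/360 × 29.5 d ≈ 21.65 d.

21.7 days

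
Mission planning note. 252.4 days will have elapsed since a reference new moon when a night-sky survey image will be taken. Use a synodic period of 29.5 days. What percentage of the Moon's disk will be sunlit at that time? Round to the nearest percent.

252.4/29.5 = 8.556 lunations, so 8 complete cycles and 16.40 d into the next.
Elongation θ = 360° × 16.40/29.5 ≈ 200.1°.
With cos θ = (-0.939), the lit fraction is (1 − (-0.939))/2 ≈ 0.969, so 97%.

97%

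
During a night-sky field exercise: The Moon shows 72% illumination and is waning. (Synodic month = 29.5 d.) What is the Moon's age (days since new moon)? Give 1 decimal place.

From f = (1 − cos θ)/2: cos θ = 1 − 2×0.72 = -0.440; arccos → 116.1°.
Since the Moon is past full (waning), take the reflex angle: θ = 360° − 116.1° = 243.9°.
That fraction of the synodic month is 243.9/360 × 29.5 d ≈ 19.99 d.

20.0 days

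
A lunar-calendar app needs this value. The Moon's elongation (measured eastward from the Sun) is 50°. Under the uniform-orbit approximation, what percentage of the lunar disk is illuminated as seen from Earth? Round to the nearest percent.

18%

f = (1 − cos 50°)/2 = (1 − 0.643)/2 ≈ 0.179, i.e. 18%.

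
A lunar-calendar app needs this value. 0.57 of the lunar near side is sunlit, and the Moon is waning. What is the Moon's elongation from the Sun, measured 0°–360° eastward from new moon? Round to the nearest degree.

262°

Invert f = (1 − cos θ)/2 to get cos θ = 1 − 2(0.57) = -0.140, hence θ₀ = arccos -0.140 = 98.0°.
Waning ⇒ past full, so θ = 360° − 98.0° = 262.0°.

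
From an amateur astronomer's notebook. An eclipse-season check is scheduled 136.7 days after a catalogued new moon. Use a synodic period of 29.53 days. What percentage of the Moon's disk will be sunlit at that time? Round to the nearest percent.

Reduce mod P: 136.7 − 4×29.53 = 18.58 d into the current lunation.
The Moon has covered 18.58/29.53 of its cycle, so θ ≈ 360° × 18.58/29.53 = 226.5°.
Illuminated fraction = (1 − cos 226.5°)/2 = (1 − (-0.688))/2 ≈ 0.844, so 84%.

84%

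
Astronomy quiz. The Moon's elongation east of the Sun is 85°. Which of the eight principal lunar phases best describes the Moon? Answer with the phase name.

first quarter

85° lies in the first quarter sector of the 8-phase cycle.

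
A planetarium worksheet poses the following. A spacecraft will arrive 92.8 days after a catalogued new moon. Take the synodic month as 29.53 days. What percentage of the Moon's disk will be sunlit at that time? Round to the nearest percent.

19%

92.8/29.53 = 3.143 lunations, so 3 complete cycles and 4.21 d into the next.
Elongation θ = 360° × 4.21/29.53 ≈ 51.3°.
Illuminated fraction = (1 − cos 51.3°)/2 = (1 − 0.625)/2 ≈ 0.188, so 19%.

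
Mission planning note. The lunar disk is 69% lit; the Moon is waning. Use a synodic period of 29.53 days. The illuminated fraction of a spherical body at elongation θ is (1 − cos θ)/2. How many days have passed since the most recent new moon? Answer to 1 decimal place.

Invert f = (1 − cos θ)/2 to get cos θ = 1 − 2(0.69) = -0.380, hence θ₀ = arccos -0.380 = 112.3°.
Since the Moon is past full (waning), take the reflex angle: θ = 360° − 112.3° = 247.7°.
At 360°/29.53 d per day, 247.7° corresponds to 20.32 days.

20.3 days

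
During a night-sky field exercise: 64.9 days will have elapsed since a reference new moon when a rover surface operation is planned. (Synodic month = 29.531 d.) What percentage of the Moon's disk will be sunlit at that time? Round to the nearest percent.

64.9/29.531 = 2.198 lunations, so 2 complete cycles and 5.84 d into the next.
Elongation θ = 360° × 5.84/29.531 ≈ 71.2°.
Illuminated fraction = (1 − cos 71.2°)/2 = (1 − 0.323)/2 ≈ 0.339, so 34%.

34%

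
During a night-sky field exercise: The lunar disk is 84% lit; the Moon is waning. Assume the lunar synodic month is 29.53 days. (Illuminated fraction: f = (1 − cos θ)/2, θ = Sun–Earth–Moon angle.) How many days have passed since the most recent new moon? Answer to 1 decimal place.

From f = (1 − cos θ)/2: cos θ = 1 − 2×0.84 = -0.680; arccos → 132.8°.
Since the Moon is past full (waning), take the reflex angle: θ = 360° − 132.8° = 227.2°.
That fraction of the synodic month is 227.2/360 × 29.53 d ≈ 18.63 d.

18.6 days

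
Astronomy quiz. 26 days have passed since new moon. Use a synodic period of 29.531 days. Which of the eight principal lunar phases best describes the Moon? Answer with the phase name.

waning crescent

θ ≈ 360° × 26/29.531 = 317°, which falls in the waning crescent sector.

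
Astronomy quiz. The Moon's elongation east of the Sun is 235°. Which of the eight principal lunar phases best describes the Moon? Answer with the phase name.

235° lies in the waning gibbous sector of the 8-phase cycle.

waning gibbous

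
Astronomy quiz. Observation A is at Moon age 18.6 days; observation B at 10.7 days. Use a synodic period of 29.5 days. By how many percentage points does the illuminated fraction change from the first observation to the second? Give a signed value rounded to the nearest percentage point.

-2 percentage points

First observation: θ = 360°·18.6/29.5 = 227.0°, so f = 0.841.
Second observation: θ = 130.6°, f = 0.825.
Δf = 0.825 − 0.841 = -0.016, i.e. -2 pp.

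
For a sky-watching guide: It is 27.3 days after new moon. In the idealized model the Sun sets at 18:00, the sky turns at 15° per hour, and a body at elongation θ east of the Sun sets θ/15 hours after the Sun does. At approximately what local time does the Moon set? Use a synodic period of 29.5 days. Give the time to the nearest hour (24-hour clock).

16:00

Phase angle: θ = 360°·(27.3 d)/(29.5 d) = 333.2°.
The Moon trails the Sun by θ/15 = 333.2/15 ≈ 22.21 hours.
18:00 + 22.21 h ≈ 16:13 → 16:00 to the nearest hour.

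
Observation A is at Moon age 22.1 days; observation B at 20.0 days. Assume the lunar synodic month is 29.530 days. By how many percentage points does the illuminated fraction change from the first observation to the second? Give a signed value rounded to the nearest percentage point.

θ₁ = 360° × 22.1/29.530 = 269.4°, f₁ = (1 − cos θ₁)/2 = 0.505.
θ₂ = 360° × 20.0/29.530 = 243.8°, f₂ = (1 − cos θ₂)/2 = 0.721.
Change = f₂ − f₁ = +0.216 → +22 percentage points.

+22 pp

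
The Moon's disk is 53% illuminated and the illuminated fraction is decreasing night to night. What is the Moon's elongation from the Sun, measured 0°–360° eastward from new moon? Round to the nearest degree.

Invert f = (1 − cos θ)/2 to get cos θ = 1 − 2(0.53) = -0.060, hence θ₀ = arccos -0.060 = 93.4°.
A waning Moon lies in 180°–360°, so θ = 360° − 93.4° = 266.6°.

267°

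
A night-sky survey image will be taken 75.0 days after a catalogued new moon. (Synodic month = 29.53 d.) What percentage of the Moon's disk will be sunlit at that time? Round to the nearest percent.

98%

75.0 d spans 2 complete synodic months (2 × 29.53 = 59.06 d) plus 15.94 d.
Phase angle: θ = 360°·(15.94 d)/(29.53 d) = 194.3°.
Illuminated fraction = (1 − cos 194.3°)/2 = (1 − (-0.969))/2 ≈ 0.984, so 98%.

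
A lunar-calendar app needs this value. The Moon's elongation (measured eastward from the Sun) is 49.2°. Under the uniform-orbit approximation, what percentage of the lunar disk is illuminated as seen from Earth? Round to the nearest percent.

17%

cos 49.2° = 0.653, so f = (1 − 0.653)/2 = 0.173, i.e. 17%.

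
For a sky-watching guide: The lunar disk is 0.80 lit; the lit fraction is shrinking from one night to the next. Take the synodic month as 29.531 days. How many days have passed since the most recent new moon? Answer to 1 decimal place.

From f = (1 − cos θ)/2: cos θ = 1 − 2×0.80 = -0.600; arccos → 126.9°.
A waning Moon lies in 180°–360°, so θ = 360° − 126.9° = 233.1°.
That fraction of the synodic month is 233.1/360 × 29.531 d ≈ 19.12 d.

19.1 days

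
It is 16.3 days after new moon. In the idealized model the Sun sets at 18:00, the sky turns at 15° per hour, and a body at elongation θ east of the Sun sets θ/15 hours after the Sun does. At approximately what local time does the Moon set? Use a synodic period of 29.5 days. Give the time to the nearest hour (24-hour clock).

07:00

The Moon has covered 16.3/29.5 of its cycle, so θ ≈ 360° × 16.3/29.5 = 198.9°.
The Moon trails the Sun by θ/15 = 198.9/15 ≈ 13.26 hours.
18:00 + 13.26 h ≈ 07:16 → 07:00 to the nearest hour.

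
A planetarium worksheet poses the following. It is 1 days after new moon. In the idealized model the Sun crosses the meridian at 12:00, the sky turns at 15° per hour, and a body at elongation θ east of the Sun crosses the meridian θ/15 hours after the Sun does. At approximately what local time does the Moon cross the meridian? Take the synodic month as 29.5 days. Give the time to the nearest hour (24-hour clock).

Elongation θ = 360° × 1/29.5 ≈ 12.2°.
Delay after the Sun = 12.2° / (15°/h) ≈ 0.81 h.
12:00 + 0.81 h ≈ 12:49 → 13:00 to the nearest hour.

13:00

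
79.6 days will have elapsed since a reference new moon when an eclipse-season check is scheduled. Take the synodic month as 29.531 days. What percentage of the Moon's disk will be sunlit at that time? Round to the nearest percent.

79.6/29.531 = 2.695 lunations, so 2 complete cycles and 20.54 d into the next.
Phase angle: θ = 360°·(20.54 d)/(29.531 d) = 250.4°.
With cos θ = (-0.336), the lit fraction is (1 − (-0.336))/2 ≈ 0.668, so 67%.

67%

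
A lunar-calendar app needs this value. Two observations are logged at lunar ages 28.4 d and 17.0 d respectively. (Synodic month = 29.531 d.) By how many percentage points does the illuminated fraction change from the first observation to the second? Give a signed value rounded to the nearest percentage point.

+93 pp

First observation: θ = 360°·28.4/29.531 = 346.2°, so f = 0.014.
Second observation: θ = 207.2°, f = 0.945.
Δf = 0.945 − 0.014 = +0.930, i.e. +93 pp.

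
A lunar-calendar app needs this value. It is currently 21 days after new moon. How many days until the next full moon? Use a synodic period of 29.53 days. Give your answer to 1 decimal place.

Full moon occurs at elongation 180°, i.e. at age 29.53 × 180/360 = 14.765 d.
This lunation's full moon (14.765 d) has passed, so add one period: 44.295 − 21 = 23.295 days.

23.3 days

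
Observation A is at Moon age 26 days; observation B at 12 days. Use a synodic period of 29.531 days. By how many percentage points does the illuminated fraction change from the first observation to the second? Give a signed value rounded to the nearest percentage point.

First observation: θ = 360°·26/29.531 = 317.0°, so f = 0.135.
Second observation: θ = 146.3°, f = 0.916.
Δf = 0.916 − 0.135 = +0.781, i.e. +78 pp.

+78 pp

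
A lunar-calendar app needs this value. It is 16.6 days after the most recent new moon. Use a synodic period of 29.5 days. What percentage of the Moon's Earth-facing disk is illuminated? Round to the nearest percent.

Elongation θ = 360° × 16.6/29.5 ≈ 202.6°.
cos 202.6° = (-0.923), so f = (1 − (-0.923))/2 = 0.962, so 96%.

96%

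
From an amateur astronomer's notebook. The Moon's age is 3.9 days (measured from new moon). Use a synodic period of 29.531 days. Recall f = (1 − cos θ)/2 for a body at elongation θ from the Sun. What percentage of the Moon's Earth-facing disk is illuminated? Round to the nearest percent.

The Moon has covered 3.9/29.531 of its cycle, so θ ≈ 360° × 3.9/29.531 = 47.5°.
With cos θ = 0.675, the lit fraction is (1 − 0.675)/2 ≈ 0.162, so 16%.

16%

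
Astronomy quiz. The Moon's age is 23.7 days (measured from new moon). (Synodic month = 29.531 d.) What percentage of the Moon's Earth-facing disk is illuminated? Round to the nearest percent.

Phase angle: θ = 360°·(23.7 d)/(29.531 d) = 288.9°.
Illuminated fraction = (1 − cos 288.9°)/2 = (1 − 0.324)/2 ≈ 0.338, so 34%.

34%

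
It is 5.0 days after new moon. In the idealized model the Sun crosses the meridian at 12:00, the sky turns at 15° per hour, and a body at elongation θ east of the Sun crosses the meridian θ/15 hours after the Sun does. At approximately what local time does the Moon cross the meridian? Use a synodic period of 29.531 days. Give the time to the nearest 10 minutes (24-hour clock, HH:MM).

Phase angle: θ = 360°·(5.0 d)/(29.531 d) = 61.0°.
The Moon trails the Sun by θ/15 = 61.0/15 ≈ 4.06 hours.
12:00 + 4.064 h ≈ 16:04 → 16:00 to the nearest ten minutes.

16:00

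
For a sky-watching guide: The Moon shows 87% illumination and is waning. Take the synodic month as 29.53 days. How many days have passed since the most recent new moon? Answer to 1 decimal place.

18.2 days

Invert f = (1 − cos θ)/2 to get cos θ = 1 − 2(0.87) = -0.740, hence θ₀ = arccos -0.740 = 137.7°.
Since the Moon is past full (waning), take the reflex angle: θ = 360° − 137.7° = 222.3°.
Age = 29.53 × 222.3°/360° ≈ 18.23 days.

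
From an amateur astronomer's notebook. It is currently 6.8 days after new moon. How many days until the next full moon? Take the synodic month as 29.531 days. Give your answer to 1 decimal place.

8.0 days

Full moon occurs at elongation 180°, i.e. at age 29.531 × 180/360 = 14.765 d.
That is 14.765 − 6.8 = 7.965 days ahead.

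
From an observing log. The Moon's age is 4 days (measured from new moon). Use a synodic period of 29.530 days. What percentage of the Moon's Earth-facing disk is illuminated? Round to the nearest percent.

17%

Phase angle: θ = 360°·(4 d)/(29.530 d) = 48.8°.
With cos θ = 0.659, the lit fraction is (1 − 0.659)/2 ≈ 0.170, so 17%.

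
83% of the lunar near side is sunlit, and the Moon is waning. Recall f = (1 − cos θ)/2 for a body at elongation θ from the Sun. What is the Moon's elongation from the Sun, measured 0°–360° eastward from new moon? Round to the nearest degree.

From f = (1 − cos θ)/2: cos θ = 1 − 2×0.83 = -0.660; arccos → 131.3°.
Waning ⇒ past full, so θ = 360° − 131.3° = 228.7°.

229°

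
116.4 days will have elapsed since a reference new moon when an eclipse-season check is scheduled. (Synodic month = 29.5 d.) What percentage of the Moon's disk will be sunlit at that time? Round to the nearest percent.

116.4/29.5 = 3.946 lunations, so 3 complete cycles and 27.90 d into the next.
Elongation θ = 360° × 27.90/29.5 ≈ 340.5°.
Illuminated fraction = (1 − cos 340.5°)/2 = (1 − 0.942)/2 ≈ 0.029, so 3%.

3%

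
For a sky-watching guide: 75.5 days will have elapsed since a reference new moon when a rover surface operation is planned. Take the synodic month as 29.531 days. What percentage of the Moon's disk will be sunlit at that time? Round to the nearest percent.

75.5 d spans 2 complete synodic months (2 × 29.531 = 59.06 d) plus 16.44 d.
Phase angle: θ = 360°·(16.44 d)/(29.531 d) = 200.4°.
With cos θ = (-0.937), the lit fraction is (1 − (-0.937))/2 ≈ 0.969, so 97%.

97%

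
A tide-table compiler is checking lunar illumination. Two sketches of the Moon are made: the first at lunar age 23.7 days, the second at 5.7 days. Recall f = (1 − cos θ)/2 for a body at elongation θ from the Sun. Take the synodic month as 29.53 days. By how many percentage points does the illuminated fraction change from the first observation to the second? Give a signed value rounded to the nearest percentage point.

First observation: θ = 360°·23.7/29.53 = 288.9°, so f = 0.338.
Second observation: θ = 69.5°, f = 0.325.
Δf = 0.325 − 0.338 = -0.013, i.e. -1 pp.

-1 percentage points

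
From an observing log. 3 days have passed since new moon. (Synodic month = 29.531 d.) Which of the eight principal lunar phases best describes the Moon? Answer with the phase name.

waxing crescent

At 3/29.531 of the cycle, θ ≈ 37° — the waxing crescent range.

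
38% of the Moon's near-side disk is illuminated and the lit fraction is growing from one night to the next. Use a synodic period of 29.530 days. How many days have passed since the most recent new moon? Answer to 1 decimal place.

cos θ = 1 − 2f = 0.240, giving a principal value of 76.1°.
The Moon is waxing (0°–180°), so θ = 76.1° directly.
Age = 29.530 × 76.1°/360° ≈ 6.24 days.

6.2 days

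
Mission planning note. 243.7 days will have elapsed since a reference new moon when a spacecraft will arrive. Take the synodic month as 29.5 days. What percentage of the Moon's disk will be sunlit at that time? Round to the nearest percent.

53%

243.7/29.5 = 8.261 lunations, so 8 complete cycles and 7.70 d into the next.
Phase angle: θ = 360°·(7.70 d)/(29.5 d) = 94.0°.
Illuminated fraction = (1 − cos 94.0°)/2 = (1 − (-0.069))/2 ≈ 0.535, so 53%.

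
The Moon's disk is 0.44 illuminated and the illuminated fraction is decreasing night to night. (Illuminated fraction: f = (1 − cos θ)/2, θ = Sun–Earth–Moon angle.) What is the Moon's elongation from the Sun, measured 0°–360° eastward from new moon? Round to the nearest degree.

cos θ = 1 − 2f = 0.120, giving a principal value of 83.1°.
Since the Moon is past full (waning), take the reflex angle: θ = 360° − 83.1° = 276.9°.

277°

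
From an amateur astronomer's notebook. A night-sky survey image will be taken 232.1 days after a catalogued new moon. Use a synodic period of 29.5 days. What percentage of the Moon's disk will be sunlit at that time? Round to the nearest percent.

16%

Reduce mod P: 232.1 − 7×29.5 = 25.60 d into the current lunation.
The Moon has covered 25.60/29.5 of its cycle, so θ ≈ 360° × 25.60/29.5 = 312.4°.
With cos θ = 0.674, the lit fraction is (1 − 0.674)/2 ≈ 0.163, so 16%.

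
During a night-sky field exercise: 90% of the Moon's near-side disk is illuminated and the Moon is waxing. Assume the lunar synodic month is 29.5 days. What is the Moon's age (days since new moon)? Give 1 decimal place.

From f = (1 − cos θ)/2: cos θ = 1 − 2×0.90 = -0.800; arccos → 143.1°.
Before full moon the principal value applies: θ = 143.1°.
At 360°/29.5 d per day, 143.1° corresponds to 11.73 days.

11.7 days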